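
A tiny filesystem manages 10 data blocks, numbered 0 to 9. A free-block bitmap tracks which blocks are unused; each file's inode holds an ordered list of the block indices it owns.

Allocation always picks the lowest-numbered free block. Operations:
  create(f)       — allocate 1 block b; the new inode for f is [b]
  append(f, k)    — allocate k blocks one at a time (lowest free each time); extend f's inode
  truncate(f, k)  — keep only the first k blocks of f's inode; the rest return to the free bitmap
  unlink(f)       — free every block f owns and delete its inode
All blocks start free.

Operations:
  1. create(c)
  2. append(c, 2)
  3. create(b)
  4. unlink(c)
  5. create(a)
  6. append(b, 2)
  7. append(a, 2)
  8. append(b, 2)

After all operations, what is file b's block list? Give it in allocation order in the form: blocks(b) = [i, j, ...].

blocks(b) = [3, 1, 2, 6, 7]

  1. create(c)  ⇒  F.........  {c→[0]}
  2. append(c, 2)  ⇒  FFF.......  {c→[0, 1, 2]}
  3. create(b)  ⇒  FFFF......  {b→[3]; c→[0, 1, 2]}
  4. unlink(c)  ⇒  ...F......  {b→[3]}
  5. create(a)  ⇒  F..F......  {a→[0]; b→[3]}
  6. append(b, 2)  ⇒  FFFF......  {a→[0]; b→[3, 1, 2]}
  7. append(a, 2)  ⇒  FFFFFF....  {a→[0, 4, 5]; b→[3, 1, 2]}
  8. append(b, 2)  ⇒  FFFFFFFF..  {a→[0, 4, 5]; b→[3, 1, 2, 6, 7]}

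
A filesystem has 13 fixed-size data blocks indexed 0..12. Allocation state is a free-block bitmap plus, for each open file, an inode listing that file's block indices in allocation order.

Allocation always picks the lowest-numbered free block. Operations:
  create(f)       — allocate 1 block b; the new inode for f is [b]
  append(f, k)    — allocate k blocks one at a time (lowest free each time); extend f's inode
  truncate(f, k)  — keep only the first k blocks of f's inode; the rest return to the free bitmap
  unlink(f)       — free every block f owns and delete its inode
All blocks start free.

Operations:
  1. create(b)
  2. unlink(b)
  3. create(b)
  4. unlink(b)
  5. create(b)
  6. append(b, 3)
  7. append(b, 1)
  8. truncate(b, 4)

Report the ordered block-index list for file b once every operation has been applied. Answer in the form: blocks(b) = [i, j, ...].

blocks(b) = [0, 1, 2, 3]

  1. create(b)  ⇒  F............  {b→[0]}
  2. unlink(b)  ⇒  .............  {}
  3. create(b)  ⇒  F............  {b→[0]}
  4. unlink(b)  ⇒  .............  {}
  5. create(b)  ⇒  F............  {b→[0]}
  6. append(b, 3)  ⇒  FFFF.........  {b→[0, 1, 2, 3]}
  7. append(b, 1)  ⇒  FFFFF........  {b→[0, 1, 2, 3, 4]}
  8. truncate(b, 4)  ⇒  FFFF.........  {b→[0, 1, 2, 3]}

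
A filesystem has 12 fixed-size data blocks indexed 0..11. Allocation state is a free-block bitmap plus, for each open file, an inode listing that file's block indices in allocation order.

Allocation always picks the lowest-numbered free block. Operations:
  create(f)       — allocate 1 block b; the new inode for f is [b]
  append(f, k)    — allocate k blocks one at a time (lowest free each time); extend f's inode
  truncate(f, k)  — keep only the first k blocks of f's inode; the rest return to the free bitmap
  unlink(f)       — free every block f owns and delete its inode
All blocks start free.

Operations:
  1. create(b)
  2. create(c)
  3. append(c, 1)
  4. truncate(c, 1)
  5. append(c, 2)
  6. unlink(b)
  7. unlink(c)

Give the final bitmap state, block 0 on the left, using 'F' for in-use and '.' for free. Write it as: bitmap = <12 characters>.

bitmap = ............

[1] create(b) — b=0 (map F...........)
[2] create(c) — b=0 c=1 (map FF..........)
[3] append(c, 1) — b=0 c=1,2 (map FFF.........)
[4] truncate(c, 1) — b=0 c=1 (map FF..........)
[5] append(c, 2) — b=0 c=1,2,3 (map FFFF........)
[6] unlink(b) — c=1,2,3 (map .FFF........)
[7] unlink(c) —  (map ............)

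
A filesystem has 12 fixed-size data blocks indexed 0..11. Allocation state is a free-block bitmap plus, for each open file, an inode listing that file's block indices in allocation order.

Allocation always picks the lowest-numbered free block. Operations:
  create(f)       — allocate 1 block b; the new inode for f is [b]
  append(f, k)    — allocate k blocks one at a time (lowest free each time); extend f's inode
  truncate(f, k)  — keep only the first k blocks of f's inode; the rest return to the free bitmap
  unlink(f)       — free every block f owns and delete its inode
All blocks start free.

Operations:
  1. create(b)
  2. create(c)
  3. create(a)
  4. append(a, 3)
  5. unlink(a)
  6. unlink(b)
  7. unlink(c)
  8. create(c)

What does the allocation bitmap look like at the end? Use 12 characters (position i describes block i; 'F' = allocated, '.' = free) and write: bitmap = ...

  1. create(b)  ⇒  F...........  {b→[0]}
  2. create(c)  ⇒  FF..........  {b→[0]; c→[1]}
  3. create(a)  ⇒  FFF.........  {a→[2]; b→[0]; c→[1]}
  4. append(a, 3)  ⇒  FFFFFF......  {a→[2, 3, 4, 5]; b→[0]; c→[1]}
  5. unlink(a)  ⇒  FF..........  {b→[0]; c→[1]}
  6. unlink(b)  ⇒  .F..........  {c→[1]}
  7. unlink(c)  ⇒  ............  {}
  8. create(c)  ⇒  F...........  {c→[0]}

bitmap = F...........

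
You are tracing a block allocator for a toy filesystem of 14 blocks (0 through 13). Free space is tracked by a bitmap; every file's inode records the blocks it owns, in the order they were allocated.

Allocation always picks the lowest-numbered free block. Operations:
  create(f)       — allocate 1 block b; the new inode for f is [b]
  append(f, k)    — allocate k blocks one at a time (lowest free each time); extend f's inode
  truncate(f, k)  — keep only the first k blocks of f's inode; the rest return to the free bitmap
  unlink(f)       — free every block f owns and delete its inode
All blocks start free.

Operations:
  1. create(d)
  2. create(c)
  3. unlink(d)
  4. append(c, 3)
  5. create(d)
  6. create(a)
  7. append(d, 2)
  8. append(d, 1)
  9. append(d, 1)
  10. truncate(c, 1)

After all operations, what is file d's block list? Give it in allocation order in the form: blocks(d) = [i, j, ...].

blocks(d) = [4, 6, 7, 8, 9]

[1] create(d) — d=0 (map F.............)
[2] create(c) — c=1 d=0 (map FF............)
[3] unlink(d) — c=1 (map .F............)
[4] append(c, 3) — c=1,0,2,3 (map FFFF..........)
[5] create(d) — c=1,0,2,3 d=4 (map FFFFF.........)
[6] create(a) — a=5 c=1,0,2,3 d=4 (map FFFFFF........)
[7] append(d, 2) — a=5 c=1,0,2,3 d=4,6,7 (map FFFFFFFF......)
[8] append(d, 1) — a=5 c=1,0,2,3 d=4,6,7,8 (map FFFFFFFFF.....)
[9] append(d, 1) — a=5 c=1,0,2,3 d=4,6,7,8,9 (map FFFFFFFFFF....)
[10] truncate(c, 1) — a=5 c=1 d=4,6,7,8,9 (map .F..FFFFFF....)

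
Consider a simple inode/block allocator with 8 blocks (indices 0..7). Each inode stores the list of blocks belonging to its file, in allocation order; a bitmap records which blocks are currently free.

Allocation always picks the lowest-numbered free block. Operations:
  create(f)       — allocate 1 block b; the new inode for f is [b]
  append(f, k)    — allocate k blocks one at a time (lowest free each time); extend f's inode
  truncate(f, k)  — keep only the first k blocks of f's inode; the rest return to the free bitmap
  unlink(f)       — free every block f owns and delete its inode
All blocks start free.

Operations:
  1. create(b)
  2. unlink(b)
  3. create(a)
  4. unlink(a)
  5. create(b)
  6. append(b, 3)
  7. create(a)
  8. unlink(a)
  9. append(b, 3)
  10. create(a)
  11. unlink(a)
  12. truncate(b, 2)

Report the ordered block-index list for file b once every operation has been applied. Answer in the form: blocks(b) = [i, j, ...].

after create(b) → b:[0]  free=[F.......]
after unlink(b) →   free=[........]
after create(a) → a:[0]  free=[F.......]
after unlink(a) →   free=[........]
after create(b) → b:[0]  free=[F.......]
after append(b, 3) → b:[0, 1, 2, 3]  free=[FFFF....]
after create(a) → a:[4], b:[0, 1, 2, 3]  free=[FFFFF...]
after unlink(a) → b:[0, 1, 2, 3]  free=[FFFF....]
after append(b, 3) → b:[0, 1, 2, 3, 4, 5, 6]  free=[FFFFFFF.]
after create(a) → a:[7], b:[0, 1, 2, 3, 4, 5, 6]  free=[FFFFFFFF]
after unlink(a) → b:[0, 1, 2, 3, 4, 5, 6]  free=[FFFFFFF.]
after truncate(b, 2) → b:[0, 1]  free=[FF......]

blocks(b) = [0, 1]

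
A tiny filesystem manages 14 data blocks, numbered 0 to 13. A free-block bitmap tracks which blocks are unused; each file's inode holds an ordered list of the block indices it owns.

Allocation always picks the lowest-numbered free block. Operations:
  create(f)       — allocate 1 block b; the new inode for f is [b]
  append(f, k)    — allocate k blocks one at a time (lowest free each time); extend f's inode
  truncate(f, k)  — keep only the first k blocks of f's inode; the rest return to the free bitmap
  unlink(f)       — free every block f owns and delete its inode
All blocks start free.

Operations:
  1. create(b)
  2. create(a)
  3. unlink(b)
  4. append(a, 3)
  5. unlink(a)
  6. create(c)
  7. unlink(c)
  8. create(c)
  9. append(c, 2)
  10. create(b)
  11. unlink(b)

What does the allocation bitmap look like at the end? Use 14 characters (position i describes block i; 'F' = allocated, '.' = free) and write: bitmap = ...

  1. create(b)  ⇒  F.............  {b→[0]}
  2. create(a)  ⇒  FF............  {a→[1]; b→[0]}
  3. unlink(b)  ⇒  .F............  {a→[1]}
  4. append(a, 3)  ⇒  FFFF..........  {a→[1, 0, 2, 3]}
  5. unlink(a)  ⇒  ..............  {}
  6. create(c)  ⇒  F.............  {c→[0]}
  7. unlink(c)  ⇒  ..............  {}
  8. create(c)  ⇒  F.............  {c→[0]}
  9. append(c, 2)  ⇒  FFF...........  {c→[0, 1, 2]}
  10. create(b)  ⇒  FFFF..........  {b→[3]; c→[0, 1, 2]}
  11. unlink(b)  ⇒  FFF...........  {c→[0, 1, 2]}

bitmap = FFF...........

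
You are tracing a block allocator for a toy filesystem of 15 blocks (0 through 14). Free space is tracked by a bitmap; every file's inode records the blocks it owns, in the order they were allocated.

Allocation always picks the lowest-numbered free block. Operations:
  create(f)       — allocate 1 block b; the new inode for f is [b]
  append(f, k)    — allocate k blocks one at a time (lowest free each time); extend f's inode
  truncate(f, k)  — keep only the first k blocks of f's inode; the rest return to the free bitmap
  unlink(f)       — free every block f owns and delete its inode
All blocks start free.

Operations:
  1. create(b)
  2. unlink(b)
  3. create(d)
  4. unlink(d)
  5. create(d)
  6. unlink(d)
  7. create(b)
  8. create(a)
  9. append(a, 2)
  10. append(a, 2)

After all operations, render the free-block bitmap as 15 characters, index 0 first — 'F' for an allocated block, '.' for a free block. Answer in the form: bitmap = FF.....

bitmap = FFFFFF.........

[1] create(b) — b=0 (map F..............)
[2] unlink(b) —  (map ...............)
[3] create(d) — d=0 (map F..............)
[4] unlink(d) —  (map ...............)
[5] create(d) — d=0 (map F..............)
[6] unlink(d) —  (map ...............)
[7] create(b) — b=0 (map F..............)
[8] create(a) — a=1 b=0 (map FF.............)
[9] append(a, 2) — a=1,2,3 b=0 (map FFFF...........)
[10] append(a, 2) — a=1,2,3,4,5 b=0 (map FFFFFF.........)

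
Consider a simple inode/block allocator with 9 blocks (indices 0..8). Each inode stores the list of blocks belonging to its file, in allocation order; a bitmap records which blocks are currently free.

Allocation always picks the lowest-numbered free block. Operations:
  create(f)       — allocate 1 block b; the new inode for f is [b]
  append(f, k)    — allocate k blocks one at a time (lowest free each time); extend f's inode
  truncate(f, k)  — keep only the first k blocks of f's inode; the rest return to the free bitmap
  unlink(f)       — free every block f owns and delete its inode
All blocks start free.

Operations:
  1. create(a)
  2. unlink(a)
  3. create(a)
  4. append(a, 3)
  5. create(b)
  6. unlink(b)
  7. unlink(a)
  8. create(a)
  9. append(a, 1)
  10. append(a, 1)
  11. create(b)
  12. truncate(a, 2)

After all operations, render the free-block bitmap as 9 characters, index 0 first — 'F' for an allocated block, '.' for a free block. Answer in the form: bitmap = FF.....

bitmap = FF.F.....

[1] create(a) — a=0 (map F........)
[2] unlink(a) —  (map .........)
[3] create(a) — a=0 (map F........)
[4] append(a, 3) — a=0,1,2,3 (map FFFF.....)
[5] create(b) — a=0,1,2,3 b=4 (map FFFFF....)
[6] unlink(b) — a=0,1,2,3 (map FFFF.....)
[7] unlink(a) —  (map .........)
[8] create(a) — a=0 (map F........)
[9] append(a, 1) — a=0,1 (map FF.......)
[10] append(a, 1) — a=0,1,2 (map FFF......)
[11] create(b) — a=0,1,2 b=3 (map FFFF.....)
[12] truncate(a, 2) — a=0,1 b=3 (map FF.F.....)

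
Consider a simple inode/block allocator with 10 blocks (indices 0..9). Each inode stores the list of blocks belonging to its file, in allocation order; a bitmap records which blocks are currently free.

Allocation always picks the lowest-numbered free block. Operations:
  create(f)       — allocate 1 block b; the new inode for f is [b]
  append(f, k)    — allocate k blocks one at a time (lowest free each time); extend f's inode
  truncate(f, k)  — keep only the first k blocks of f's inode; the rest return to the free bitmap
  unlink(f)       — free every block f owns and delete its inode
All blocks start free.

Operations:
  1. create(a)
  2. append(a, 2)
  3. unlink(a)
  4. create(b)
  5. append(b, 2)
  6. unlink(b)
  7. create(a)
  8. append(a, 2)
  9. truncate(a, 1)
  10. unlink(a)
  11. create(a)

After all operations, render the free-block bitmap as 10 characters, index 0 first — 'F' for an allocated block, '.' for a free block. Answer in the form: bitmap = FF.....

bitmap = F.........

after create(a) → a:[0]  free=[F.........]
after append(a, 2) → a:[0, 1, 2]  free=[FFF.......]
after unlink(a) →   free=[..........]
after create(b) → b:[0]  free=[F.........]
after append(b, 2) → b:[0, 1, 2]  free=[FFF.......]
after unlink(b) →   free=[..........]
after create(a) → a:[0]  free=[F.........]
after append(a, 2) → a:[0, 1, 2]  free=[FFF.......]
after truncate(a, 1) → a:[0]  free=[F.........]
after unlink(a) →   free=[..........]
after create(a) → a:[0]  free=[F.........]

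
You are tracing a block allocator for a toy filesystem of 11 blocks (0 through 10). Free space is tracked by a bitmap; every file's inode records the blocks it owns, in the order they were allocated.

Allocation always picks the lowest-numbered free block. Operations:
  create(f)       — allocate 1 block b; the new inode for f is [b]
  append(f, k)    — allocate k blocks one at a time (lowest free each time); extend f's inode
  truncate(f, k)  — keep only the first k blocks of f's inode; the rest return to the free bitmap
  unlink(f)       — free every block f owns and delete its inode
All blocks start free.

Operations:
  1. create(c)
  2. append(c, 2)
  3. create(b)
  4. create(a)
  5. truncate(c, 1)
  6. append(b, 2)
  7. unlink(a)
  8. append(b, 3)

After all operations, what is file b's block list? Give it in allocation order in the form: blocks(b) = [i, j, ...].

  1. create(c)  ⇒  F..........  {c→[0]}
  2. append(c, 2)  ⇒  FFF........  {c→[0, 1, 2]}
  3. create(b)  ⇒  FFFF.......  {b→[3]; c→[0, 1, 2]}
  4. create(a)  ⇒  FFFFF......  {a→[4]; b→[3]; c→[0, 1, 2]}
  5. truncate(c, 1)  ⇒  F..FF......  {a→[4]; b→[3]; c→[0]}
  6. append(b, 2)  ⇒  FFFFF......  {a→[4]; b→[3, 1, 2]; c→[0]}
  7. unlink(a)  ⇒  FFFF.......  {b→[3, 1, 2]; c→[0]}
  8. append(b, 3)  ⇒  FFFFFFF....  {b→[3, 1, 2, 4, 5, 6]; c→[0]}

blocks(b) = [3, 1, 2, 4, 5, 6]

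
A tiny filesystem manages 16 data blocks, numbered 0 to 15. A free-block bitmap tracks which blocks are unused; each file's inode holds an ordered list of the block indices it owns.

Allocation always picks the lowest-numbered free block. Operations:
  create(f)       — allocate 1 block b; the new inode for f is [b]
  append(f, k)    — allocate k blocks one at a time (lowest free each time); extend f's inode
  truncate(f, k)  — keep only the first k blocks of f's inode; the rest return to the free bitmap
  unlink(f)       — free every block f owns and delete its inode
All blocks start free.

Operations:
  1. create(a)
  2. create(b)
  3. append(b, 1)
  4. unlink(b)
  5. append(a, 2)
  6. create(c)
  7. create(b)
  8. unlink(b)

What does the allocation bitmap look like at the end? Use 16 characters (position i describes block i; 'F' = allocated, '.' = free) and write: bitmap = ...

  1. create(a)  ⇒  F...............  {a→[0]}
  2. create(b)  ⇒  FF..............  {a→[0]; b→[1]}
  3. append(b, 1)  ⇒  FFF.............  {a→[0]; b→[1, 2]}
  4. unlink(b)  ⇒  F...............  {a→[0]}
  5. append(a, 2)  ⇒  FFF.............  {a→[0, 1, 2]}
  6. create(c)  ⇒  FFFF............  {a→[0, 1, 2]; c→[3]}
  7. create(b)  ⇒  FFFFF...........  {a→[0, 1, 2]; b→[4]; c→[3]}
  8. unlink(b)  ⇒  FFFF............  {a→[0, 1, 2]; c→[3]}

bitmap = FFFF............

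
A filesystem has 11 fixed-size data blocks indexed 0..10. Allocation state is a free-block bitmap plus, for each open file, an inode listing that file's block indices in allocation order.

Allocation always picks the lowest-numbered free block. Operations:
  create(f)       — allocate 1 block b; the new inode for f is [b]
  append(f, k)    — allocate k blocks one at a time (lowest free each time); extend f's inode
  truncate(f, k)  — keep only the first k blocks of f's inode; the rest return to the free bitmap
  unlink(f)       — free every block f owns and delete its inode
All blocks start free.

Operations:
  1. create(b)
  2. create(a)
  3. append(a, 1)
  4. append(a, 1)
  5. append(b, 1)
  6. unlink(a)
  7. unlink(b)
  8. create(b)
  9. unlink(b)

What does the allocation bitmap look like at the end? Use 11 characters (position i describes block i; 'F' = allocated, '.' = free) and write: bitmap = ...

  1. create(b)  ⇒  F..........  {b→[0]}
  2. create(a)  ⇒  FF.........  {a→[1]; b→[0]}
  3. append(a, 1)  ⇒  FFF........  {a→[1, 2]; b→[0]}
  4. append(a, 1)  ⇒  FFFF.......  {a→[1, 2, 3]; b→[0]}
  5. append(b, 1)  ⇒  FFFFF......  {a→[1, 2, 3]; b→[0, 4]}
  6. unlink(a)  ⇒  F...F......  {b→[0, 4]}
  7. unlink(b)  ⇒  ...........  {}
  8. create(b)  ⇒  F..........  {b→[0]}
  9. unlink(b)  ⇒  ...........  {}

bitmap = ...........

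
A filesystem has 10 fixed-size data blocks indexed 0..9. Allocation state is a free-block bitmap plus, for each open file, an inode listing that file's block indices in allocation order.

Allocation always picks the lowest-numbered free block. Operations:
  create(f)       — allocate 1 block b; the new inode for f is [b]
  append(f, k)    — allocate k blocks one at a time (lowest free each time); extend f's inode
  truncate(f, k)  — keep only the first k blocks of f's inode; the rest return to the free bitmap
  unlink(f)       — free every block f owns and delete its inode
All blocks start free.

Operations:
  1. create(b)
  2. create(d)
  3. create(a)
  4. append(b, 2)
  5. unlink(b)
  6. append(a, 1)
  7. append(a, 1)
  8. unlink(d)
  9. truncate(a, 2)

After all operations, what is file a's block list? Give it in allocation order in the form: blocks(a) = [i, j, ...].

blocks(a) = [2, 0]

create(b): bitmap=F......... | b=[0]
create(d): bitmap=FF........ | b=[0] d=[1]
create(a): bitmap=FFF....... | a=[2] b=[0] d=[1]
append(b, 2): bitmap=FFFFF..... | a=[2] b=[0, 3, 4] d=[1]
unlink(b): bitmap=.FF....... | a=[2] d=[1]
append(a, 1): bitmap=FFF....... | a=[2, 0] d=[1]
append(a, 1): bitmap=FFFF...... | a=[2, 0, 3] d=[1]
unlink(d): bitmap=F.FF...... | a=[2, 0, 3]
truncate(a, 2): bitmap=F.F....... | a=[2, 0]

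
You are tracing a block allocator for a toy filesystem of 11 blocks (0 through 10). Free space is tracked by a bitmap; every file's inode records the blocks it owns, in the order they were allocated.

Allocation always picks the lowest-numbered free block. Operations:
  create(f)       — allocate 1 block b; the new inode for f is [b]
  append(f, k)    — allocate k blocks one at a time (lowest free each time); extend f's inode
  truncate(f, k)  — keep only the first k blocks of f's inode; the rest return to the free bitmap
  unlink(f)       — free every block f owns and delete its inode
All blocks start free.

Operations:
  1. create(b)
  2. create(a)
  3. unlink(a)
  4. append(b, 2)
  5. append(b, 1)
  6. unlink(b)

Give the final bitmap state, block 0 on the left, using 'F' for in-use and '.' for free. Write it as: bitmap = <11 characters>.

bitmap = ...........

  1. create(b)  ⇒  F..........  {b→[0]}
  2. create(a)  ⇒  FF.........  {a→[1]; b→[0]}
  3. unlink(a)  ⇒  F..........  {b→[0]}
  4. append(b, 2)  ⇒  FFF........  {b→[0, 1, 2]}
  5. append(b, 1)  ⇒  FFFF.......  {b→[0, 1, 2, 3]}
  6. unlink(b)  ⇒  ...........  {}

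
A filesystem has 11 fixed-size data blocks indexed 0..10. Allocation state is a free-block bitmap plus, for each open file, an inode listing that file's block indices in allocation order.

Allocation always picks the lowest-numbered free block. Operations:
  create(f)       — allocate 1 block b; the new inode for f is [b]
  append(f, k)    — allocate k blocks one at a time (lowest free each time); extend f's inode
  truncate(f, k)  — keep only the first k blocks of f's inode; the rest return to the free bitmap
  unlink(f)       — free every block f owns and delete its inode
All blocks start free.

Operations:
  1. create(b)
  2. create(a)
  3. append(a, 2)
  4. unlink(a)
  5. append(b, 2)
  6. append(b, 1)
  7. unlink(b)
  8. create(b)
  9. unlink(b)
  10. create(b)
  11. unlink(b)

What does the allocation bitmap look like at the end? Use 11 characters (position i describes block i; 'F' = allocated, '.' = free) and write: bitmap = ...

bitmap = ...........

create(b): bitmap=F.......... | b=[0]
create(a): bitmap=FF......... | a=[1] b=[0]
append(a, 2): bitmap=FFFF....... | a=[1, 2, 3] b=[0]
unlink(a): bitmap=F.......... | b=[0]
append(b, 2): bitmap=FFF........ | b=[0, 1, 2]
append(b, 1): bitmap=FFFF....... | b=[0, 1, 2, 3]
unlink(b): bitmap=........... | 
create(b): bitmap=F.......... | b=[0]
unlink(b): bitmap=........... | 
create(b): bitmap=F.......... | b=[0]
unlink(b): bitmap=........... | 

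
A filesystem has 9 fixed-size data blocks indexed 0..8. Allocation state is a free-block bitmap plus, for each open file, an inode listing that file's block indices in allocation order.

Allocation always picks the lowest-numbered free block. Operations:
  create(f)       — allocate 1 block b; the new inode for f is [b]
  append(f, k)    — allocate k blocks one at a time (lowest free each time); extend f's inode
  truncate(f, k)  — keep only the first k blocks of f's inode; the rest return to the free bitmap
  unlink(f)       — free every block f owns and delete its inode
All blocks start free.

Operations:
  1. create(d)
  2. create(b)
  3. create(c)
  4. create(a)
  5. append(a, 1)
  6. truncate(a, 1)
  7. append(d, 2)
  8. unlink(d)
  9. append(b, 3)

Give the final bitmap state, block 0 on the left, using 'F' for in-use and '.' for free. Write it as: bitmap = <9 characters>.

bitmap = FFFFFF...

  1. create(d)  ⇒  F........  {d→[0]}
  2. create(b)  ⇒  FF.......  {b→[1]; d→[0]}
  3. create(c)  ⇒  FFF......  {b→[1]; c→[2]; d→[0]}
  4. create(a)  ⇒  FFFF.....  {a→[3]; b→[1]; c→[2]; d→[0]}
  5. append(a, 1)  ⇒  FFFFF....  {a→[3, 4]; b→[1]; c→[2]; d→[0]}
  6. truncate(a, 1)  ⇒  FFFF.....  {a→[3]; b→[1]; c→[2]; d→[0]}
  7. append(d, 2)  ⇒  FFFFFF...  {a→[3]; b→[1]; c→[2]; d→[0, 4, 5]}
  8. unlink(d)  ⇒  .FFF.....  {a→[3]; b→[1]; c→[2]}
  9. append(b, 3)  ⇒  FFFFFF...  {a→[3]; b→[1, 0, 4, 5]; c→[2]}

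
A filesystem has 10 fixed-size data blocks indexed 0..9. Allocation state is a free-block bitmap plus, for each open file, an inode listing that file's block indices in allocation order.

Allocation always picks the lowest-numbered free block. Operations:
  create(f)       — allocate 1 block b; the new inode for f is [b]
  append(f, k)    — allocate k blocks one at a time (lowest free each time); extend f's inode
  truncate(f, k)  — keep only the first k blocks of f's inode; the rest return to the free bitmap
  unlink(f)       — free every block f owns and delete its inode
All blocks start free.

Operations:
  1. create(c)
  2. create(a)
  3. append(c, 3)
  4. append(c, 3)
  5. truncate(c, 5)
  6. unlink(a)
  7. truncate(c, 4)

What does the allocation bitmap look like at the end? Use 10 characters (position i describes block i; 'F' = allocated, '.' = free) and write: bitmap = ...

bitmap = F.FFF.....

  1. create(c)  ⇒  F.........  {c→[0]}
  2. create(a)  ⇒  FF........  {a→[1]; c→[0]}
  3. append(c, 3)  ⇒  FFFFF.....  {a→[1]; c→[0, 2, 3, 4]}
  4. append(c, 3)  ⇒  FFFFFFFF..  {a→[1]; c→[0, 2, 3, 4, 5, 6, 7]}
  5. truncate(c, 5)  ⇒  FFFFFF....  {a→[1]; c→[0, 2, 3, 4, 5]}
  6. unlink(a)  ⇒  F.FFFF....  {c→[0, 2, 3, 4, 5]}
  7. truncate(c, 4)  ⇒  F.FFF.....  {c→[0, 2, 3, 4]}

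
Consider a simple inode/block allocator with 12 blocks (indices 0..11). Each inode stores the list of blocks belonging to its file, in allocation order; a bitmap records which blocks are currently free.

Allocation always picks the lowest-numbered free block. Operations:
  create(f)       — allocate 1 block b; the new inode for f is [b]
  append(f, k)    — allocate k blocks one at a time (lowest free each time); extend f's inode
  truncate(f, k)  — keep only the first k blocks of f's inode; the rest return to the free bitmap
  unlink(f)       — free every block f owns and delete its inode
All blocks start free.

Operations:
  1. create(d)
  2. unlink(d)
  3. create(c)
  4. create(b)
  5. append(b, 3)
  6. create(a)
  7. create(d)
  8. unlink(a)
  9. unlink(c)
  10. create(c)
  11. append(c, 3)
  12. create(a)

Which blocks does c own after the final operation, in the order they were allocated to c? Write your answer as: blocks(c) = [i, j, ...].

blocks(c) = [0, 5, 7, 8]

after create(d) → d:[0]  free=[F...........]
after unlink(d) →   free=[............]
after create(c) → c:[0]  free=[F...........]
after create(b) → b:[1], c:[0]  free=[FF..........]
after append(b, 3) → b:[1, 2, 3, 4], c:[0]  free=[FFFFF.......]
after create(a) → a:[5], b:[1, 2, 3, 4], c:[0]  free=[FFFFFF......]
after create(d) → a:[5], b:[1, 2, 3, 4], c:[0], d:[6]  free=[FFFFFFF.....]
after unlink(a) → b:[1, 2, 3, 4], c:[0], d:[6]  free=[FFFFF.F.....]
after unlink(c) → b:[1, 2, 3, 4], d:[6]  free=[.FFFF.F.....]
after create(c) → b:[1, 2, 3, 4], c:[0], d:[6]  free=[FFFFF.F.....]
after append(c, 3) → b:[1, 2, 3, 4], c:[0, 5, 7, 8], d:[6]  free=[FFFFFFFFF...]
after create(a) → a:[9], b:[1, 2, 3, 4], c:[0, 5, 7, 8], d:[6]  free=[FFFFFFFFFF..]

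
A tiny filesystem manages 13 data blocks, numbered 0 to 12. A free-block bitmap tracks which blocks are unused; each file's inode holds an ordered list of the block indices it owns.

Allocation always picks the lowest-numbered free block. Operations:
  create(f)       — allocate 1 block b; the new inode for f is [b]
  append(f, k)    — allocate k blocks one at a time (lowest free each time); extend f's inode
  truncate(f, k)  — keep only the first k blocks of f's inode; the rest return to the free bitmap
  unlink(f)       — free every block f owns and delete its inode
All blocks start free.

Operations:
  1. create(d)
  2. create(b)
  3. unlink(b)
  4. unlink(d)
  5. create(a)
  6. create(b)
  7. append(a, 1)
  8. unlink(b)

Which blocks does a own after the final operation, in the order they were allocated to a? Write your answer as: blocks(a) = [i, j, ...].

blocks(a) = [0, 2]

after create(d) → d:[0]  free=[F............]
after create(b) → b:[1], d:[0]  free=[FF...........]
after unlink(b) → d:[0]  free=[F............]
after unlink(d) →   free=[.............]
after create(a) → a:[0]  free=[F............]
after create(b) → a:[0], b:[1]  free=[FF...........]
after append(a, 1) → a:[0, 2], b:[1]  free=[FFF..........]
after unlink(b) → a:[0, 2]  free=[F.F..........]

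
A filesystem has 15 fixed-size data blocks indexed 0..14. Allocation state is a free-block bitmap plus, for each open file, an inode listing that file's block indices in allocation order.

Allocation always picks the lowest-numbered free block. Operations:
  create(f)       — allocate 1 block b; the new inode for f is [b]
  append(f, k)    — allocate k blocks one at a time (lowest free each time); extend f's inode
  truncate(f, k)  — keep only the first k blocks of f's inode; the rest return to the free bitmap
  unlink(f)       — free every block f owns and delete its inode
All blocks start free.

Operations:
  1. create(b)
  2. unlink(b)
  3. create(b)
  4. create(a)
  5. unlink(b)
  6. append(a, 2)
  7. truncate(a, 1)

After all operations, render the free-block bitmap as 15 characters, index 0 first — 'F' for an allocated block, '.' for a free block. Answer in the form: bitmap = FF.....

[1] create(b) — b=0 (map F..............)
[2] unlink(b) —  (map ...............)
[3] create(b) — b=0 (map F..............)
[4] create(a) — a=1 b=0 (map FF.............)
[5] unlink(b) — a=1 (map .F.............)
[6] append(a, 2) — a=1,0,2 (map FFF............)
[7] truncate(a, 1) — a=1 (map .F.............)

bitmap = .F.............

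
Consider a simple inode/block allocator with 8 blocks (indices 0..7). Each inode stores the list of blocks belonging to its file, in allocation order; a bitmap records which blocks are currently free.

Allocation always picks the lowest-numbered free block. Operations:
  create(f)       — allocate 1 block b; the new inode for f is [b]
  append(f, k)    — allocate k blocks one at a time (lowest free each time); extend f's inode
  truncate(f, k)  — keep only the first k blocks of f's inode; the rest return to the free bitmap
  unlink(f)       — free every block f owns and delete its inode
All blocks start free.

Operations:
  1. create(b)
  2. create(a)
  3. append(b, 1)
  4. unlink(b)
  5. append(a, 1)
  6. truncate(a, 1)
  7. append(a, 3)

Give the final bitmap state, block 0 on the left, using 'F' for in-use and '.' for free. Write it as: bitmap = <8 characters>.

bitmap = FFFF....

  1. create(b)  ⇒  F.......  {b→[0]}
  2. create(a)  ⇒  FF......  {a→[1]; b→[0]}
  3. append(b, 1)  ⇒  FFF.....  {a→[1]; b→[0, 2]}
  4. unlink(b)  ⇒  .F......  {a→[1]}
  5. append(a, 1)  ⇒  FF......  {a→[1, 0]}
  6. truncate(a, 1)  ⇒  .F......  {a→[1]}
  7. append(a, 3)  ⇒  FFFF....  {a→[1, 0, 2, 3]}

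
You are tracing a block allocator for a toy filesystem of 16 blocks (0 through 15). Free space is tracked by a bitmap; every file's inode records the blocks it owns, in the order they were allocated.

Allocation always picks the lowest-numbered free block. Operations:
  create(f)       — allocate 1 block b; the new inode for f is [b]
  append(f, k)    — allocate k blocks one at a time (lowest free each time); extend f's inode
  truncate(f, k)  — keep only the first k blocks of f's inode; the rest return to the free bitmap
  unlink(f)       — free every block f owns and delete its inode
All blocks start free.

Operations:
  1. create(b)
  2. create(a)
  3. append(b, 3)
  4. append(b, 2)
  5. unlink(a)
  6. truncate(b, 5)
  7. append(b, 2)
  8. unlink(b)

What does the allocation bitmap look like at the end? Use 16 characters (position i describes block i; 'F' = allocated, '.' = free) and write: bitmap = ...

create(b): bitmap=F............... | b=[0]
create(a): bitmap=FF.............. | a=[1] b=[0]
append(b, 3): bitmap=FFFFF........... | a=[1] b=[0, 2, 3, 4]
append(b, 2): bitmap=FFFFFFF......... | a=[1] b=[0, 2, 3, 4, 5, 6]
unlink(a): bitmap=F.FFFFF......... | b=[0, 2, 3, 4, 5, 6]
truncate(b, 5): bitmap=F.FFFF.......... | b=[0, 2, 3, 4, 5]
append(b, 2): bitmap=FFFFFFF......... | b=[0, 2, 3, 4, 5, 1, 6]
unlink(b): bitmap=................ | 

bitmap = ................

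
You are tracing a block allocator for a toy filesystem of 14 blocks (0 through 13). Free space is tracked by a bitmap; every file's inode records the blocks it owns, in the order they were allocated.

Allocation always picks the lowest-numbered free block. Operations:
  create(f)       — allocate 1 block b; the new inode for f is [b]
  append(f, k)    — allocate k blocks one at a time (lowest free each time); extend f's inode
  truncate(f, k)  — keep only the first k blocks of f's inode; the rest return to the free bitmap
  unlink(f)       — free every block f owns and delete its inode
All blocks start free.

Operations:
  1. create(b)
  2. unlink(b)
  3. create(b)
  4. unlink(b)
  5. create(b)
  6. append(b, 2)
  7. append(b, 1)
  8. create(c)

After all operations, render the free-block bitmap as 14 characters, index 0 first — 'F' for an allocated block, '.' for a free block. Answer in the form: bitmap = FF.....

bitmap = FFFFF.........

after create(b) → b:[0]  free=[F.............]
after unlink(b) →   free=[..............]
after create(b) → b:[0]  free=[F.............]
after unlink(b) →   free=[..............]
after create(b) → b:[0]  free=[F.............]
after append(b, 2) → b:[0, 1, 2]  free=[FFF...........]
after append(b, 1) → b:[0, 1, 2, 3]  free=[FFFF..........]
after create(c) → b:[0, 1, 2, 3], c:[4]  free=[FFFFF.........]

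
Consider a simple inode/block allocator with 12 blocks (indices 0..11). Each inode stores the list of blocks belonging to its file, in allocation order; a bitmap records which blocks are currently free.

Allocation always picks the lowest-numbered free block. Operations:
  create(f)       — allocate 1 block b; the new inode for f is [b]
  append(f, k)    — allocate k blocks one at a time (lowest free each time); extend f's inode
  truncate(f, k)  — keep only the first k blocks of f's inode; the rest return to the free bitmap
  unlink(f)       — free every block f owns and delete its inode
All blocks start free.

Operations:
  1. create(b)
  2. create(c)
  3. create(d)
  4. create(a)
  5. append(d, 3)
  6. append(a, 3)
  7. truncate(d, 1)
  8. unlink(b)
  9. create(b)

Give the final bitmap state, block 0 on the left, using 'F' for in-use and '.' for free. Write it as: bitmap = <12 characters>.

  1. create(b)  ⇒  F...........  {b→[0]}
  2. create(c)  ⇒  FF..........  {b→[0]; c→[1]}
  3. create(d)  ⇒  FFF.........  {b→[0]; c→[1]; d→[2]}
  4. create(a)  ⇒  FFFF........  {a→[3]; b→[0]; c→[1]; d→[2]}
  5. append(d, 3)  ⇒  FFFFFFF.....  {a→[3]; b→[0]; c→[1]; d→[2, 4, 5, 6]}
  6. append(a, 3)  ⇒  FFFFFFFFFF..  {a→[3, 7, 8, 9]; b→[0]; c→[1]; d→[2, 4, 5, 6]}
  7. truncate(d, 1)  ⇒  FFFF...FFF..  {a→[3, 7, 8, 9]; b→[0]; c→[1]; d→[2]}
  8. unlink(b)  ⇒  .FFF...FFF..  {a→[3, 7, 8, 9]; c→[1]; d→[2]}
  9. create(b)  ⇒  FFFF...FFF..  {a→[3, 7, 8, 9]; b→[0]; c→[1]; d→[2]}

bitmap = FFFF...FFF..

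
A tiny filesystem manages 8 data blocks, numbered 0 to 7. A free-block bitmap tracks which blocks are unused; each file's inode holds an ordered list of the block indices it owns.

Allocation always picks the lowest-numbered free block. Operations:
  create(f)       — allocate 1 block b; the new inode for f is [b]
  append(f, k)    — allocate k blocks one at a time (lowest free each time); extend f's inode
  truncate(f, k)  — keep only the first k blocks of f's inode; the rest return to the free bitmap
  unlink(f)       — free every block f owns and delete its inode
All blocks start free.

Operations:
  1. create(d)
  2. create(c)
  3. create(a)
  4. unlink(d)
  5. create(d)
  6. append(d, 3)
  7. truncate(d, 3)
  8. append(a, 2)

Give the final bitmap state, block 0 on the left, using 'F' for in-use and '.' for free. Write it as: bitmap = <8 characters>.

[1] create(d) — d=0 (map F.......)
[2] create(c) — c=1 d=0 (map FF......)
[3] create(a) — a=2 c=1 d=0 (map FFF.....)
[4] unlink(d) — a=2 c=1 (map .FF.....)
[5] create(d) — a=2 c=1 d=0 (map FFF.....)
[6] append(d, 3) — a=2 c=1 d=0,3,4,5 (map FFFFFF..)
[7] truncate(d, 3) — a=2 c=1 d=0,3,4 (map FFFFF...)
[8] append(a, 2) — a=2,5,6 c=1 d=0,3,4 (map FFFFFFF.)

bitmap = FFFFFFF.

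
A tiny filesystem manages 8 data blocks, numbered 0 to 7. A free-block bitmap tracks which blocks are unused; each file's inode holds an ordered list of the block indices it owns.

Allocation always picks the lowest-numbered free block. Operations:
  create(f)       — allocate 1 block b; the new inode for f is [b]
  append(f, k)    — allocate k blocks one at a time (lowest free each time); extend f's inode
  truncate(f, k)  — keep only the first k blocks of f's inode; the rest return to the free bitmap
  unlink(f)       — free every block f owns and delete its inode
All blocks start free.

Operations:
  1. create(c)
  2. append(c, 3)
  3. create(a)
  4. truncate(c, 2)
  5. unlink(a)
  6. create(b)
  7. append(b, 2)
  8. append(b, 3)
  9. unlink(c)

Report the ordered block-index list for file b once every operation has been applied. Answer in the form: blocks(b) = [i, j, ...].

blocks(b) = [2, 3, 4, 5, 6, 7]

  1. create(c)  ⇒  F.......  {c→[0]}
  2. append(c, 3)  ⇒  FFFF....  {c→[0, 1, 2, 3]}
  3. create(a)  ⇒  FFFFF...  {a→[4]; c→[0, 1, 2, 3]}
  4. truncate(c, 2)  ⇒  FF..F...  {a→[4]; c→[0, 1]}
  5. unlink(a)  ⇒  FF......  {c→[0, 1]}
  6. create(b)  ⇒  FFF.....  {b→[2]; c→[0, 1]}
  7. append(b, 2)  ⇒  FFFFF...  {b→[2, 3, 4]; c→[0, 1]}
  8. append(b, 3)  ⇒  FFFFFFFF  {b→[2, 3, 4, 5, 6, 7]; c→[0, 1]}
  9. unlink(c)  ⇒  ..FFFFFF  {b→[2, 3, 4, 5, 6, 7]}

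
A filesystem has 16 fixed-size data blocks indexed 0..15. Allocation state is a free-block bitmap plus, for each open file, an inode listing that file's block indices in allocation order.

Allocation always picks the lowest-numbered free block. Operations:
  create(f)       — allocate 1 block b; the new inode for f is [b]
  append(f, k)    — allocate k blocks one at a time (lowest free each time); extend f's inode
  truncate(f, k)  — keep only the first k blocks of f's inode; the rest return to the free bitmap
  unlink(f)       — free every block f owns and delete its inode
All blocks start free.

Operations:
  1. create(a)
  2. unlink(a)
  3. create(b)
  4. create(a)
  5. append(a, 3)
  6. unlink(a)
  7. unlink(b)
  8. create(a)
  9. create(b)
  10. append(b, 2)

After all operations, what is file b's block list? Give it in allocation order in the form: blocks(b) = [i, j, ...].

blocks(b) = [1, 2, 3]

after create(a) → a:[0]  free=[F...............]
after unlink(a) →   free=[................]
after create(b) → b:[0]  free=[F...............]
after create(a) → a:[1], b:[0]  free=[FF..............]
after append(a, 3) → a:[1, 2, 3, 4], b:[0]  free=[FFFFF...........]
after unlink(a) → b:[0]  free=[F...............]
after unlink(b) →   free=[................]
after create(a) → a:[0]  free=[F...............]
after create(b) → a:[0], b:[1]  free=[FF..............]
after append(b, 2) → a:[0], b:[1, 2, 3]  free=[FFFF............]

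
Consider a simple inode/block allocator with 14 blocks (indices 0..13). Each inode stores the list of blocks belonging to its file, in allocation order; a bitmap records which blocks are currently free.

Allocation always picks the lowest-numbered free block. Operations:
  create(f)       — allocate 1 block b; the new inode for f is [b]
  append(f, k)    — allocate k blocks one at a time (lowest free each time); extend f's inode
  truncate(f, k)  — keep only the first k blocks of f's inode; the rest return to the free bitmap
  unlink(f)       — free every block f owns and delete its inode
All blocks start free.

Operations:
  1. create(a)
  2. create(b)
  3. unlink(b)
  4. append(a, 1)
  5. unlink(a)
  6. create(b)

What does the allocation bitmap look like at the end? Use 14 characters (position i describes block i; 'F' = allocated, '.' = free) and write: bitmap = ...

bitmap = F.............

[1] create(a) — a=0 (map F.............)
[2] create(b) — a=0 b=1 (map FF............)
[3] unlink(b) — a=0 (map F.............)
[4] append(a, 1) — a=0,1 (map FF............)
[5] unlink(a) —  (map ..............)
[6] create(b) — b=0 (map F.............)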